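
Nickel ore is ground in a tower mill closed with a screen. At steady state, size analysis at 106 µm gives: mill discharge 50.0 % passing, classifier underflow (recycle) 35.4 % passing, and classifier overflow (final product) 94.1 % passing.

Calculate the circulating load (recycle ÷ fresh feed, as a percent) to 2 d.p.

CL = 302.05 %

Balance %-passing 106 µm (r = R/F):
Fd + Rd = Ru + Fo ⇒ R/F = (o−d)/(d−u)
r = (94.1 − 50.0)/(50.0 − 35.4) = 44.1/14.6 = 3.0205
CL = 100·r = 302.05 %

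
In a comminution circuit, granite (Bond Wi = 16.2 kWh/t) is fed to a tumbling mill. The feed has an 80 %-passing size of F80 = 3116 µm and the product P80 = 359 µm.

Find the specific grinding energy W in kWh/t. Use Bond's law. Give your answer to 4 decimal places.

W = 10 Wi (1/√P80 − 1/√F80)  [Bond]
1/√359 = 0.052778;  1/√3116 = 0.017914
W = 10·16.2·(0.052778 − 0.017914) = 5.6479 kWh/t

W = 5.6479 kWh/t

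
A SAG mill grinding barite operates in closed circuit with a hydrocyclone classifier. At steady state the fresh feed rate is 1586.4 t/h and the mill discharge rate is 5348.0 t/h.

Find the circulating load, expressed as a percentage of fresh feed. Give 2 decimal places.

CL = 237.12 %

M = F + R at steady state, so:
R = M − F = 5348.0 − 1586.4 = 3761.6 t/h
CL = 100·R/F = 100·3761.6/1586.4 = 237.12 %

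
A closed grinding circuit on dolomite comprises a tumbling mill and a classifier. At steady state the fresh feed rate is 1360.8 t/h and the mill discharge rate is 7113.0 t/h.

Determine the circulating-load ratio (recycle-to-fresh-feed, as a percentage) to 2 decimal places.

Steady state: M = F + R.
R = M − F = 7113.0 − 1360.8 = 5752.2 t/h
CL = 100·R/F = 100·5752.2/1360.8 = 422.71 %

CL = 422.71 %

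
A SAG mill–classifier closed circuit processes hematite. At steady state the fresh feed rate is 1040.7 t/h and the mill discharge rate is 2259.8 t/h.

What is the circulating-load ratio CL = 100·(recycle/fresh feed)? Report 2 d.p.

CL = 117.14 %

Mill node: discharge = fresh + recycle.
R = M − F = 2259.8 − 1040.7 = 1219.1 t/h
CL = 100·R/F = 100·1219.1/1040.7 = 117.14 %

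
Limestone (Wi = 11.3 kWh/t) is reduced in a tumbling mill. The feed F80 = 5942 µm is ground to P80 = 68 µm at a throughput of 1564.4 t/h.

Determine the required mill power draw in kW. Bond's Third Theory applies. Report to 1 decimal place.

P = 19144.1 kW

W = 10·Wi·[P80^(−½) − F80^(−½)]
W = 10·11.3·(1/√68 − 1/√5942) = 10·11.3·(0.108295) = 12.2373 kWh/t
Power = W × throughput = 12.2373 kWh/t × 1564.4 t/h = 19144.1 kW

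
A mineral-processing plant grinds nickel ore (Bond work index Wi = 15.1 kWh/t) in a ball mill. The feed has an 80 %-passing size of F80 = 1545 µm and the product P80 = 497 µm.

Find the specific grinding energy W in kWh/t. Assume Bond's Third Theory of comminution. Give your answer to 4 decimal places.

W = 2.9317 kWh/t

W = 10·Wi·[P80^(−½) − F80^(−½)]
1/√497 = 0.044856;  1/√1545 = 0.025441
W = 10·15.1·(0.044856 − 0.025441) = 2.9317 kWh/t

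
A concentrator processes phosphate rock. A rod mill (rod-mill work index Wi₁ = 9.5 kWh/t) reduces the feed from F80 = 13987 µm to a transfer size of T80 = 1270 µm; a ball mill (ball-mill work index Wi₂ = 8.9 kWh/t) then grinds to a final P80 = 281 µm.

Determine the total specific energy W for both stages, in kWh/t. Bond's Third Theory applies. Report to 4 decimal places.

W = 4.6744 kWh/t

Bond:  W = 10 Wi (1/√P − 1/√F)
Stage 1 (13987→1270 µm, Wi₁=9.5): W₁ = 10·9.5·(0.028061 − 0.008455) = 1.8625 kWh/t
Stage 2 (1270→281 µm, Wi₂=8.9): W₂ = 10·8.9·(0.059655 − 0.028061) = 2.8119 kWh/t
W = W₁ + W₂ = 1.8625 + 2.8119 = 4.6744 kWh/t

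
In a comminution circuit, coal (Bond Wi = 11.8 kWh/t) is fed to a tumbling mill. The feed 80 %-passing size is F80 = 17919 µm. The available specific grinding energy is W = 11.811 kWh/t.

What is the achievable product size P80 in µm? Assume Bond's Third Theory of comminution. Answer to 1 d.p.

P80 = 86.4 µm

W_Bond = 10·Wi·(1/√P₈₀ − 1/√F₈₀)
P80^(−½) = W/(10 Wi) + F80^(−½)
  = 11.8110/(10·11.8) + 1/√17919 = 0.100093 + 0.007470 = 0.107564
P80 = (1/0.107564)² = 9.2968² = 86.43 µm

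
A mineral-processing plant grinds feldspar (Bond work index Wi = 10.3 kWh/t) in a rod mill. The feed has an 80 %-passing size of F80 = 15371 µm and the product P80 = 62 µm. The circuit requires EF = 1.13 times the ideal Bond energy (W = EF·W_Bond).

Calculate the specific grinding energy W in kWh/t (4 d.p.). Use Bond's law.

W = 13.8428 kWh/t

W = 10·Wi·[P80^(−½) − F80^(−½)]
1/√62 = 0.127000;  1/√15371 = 0.008066
W = 10·10.3·(0.127000 − 0.008066) = 12.2502 kWh/t
Apply correction: 12.2502 × 1.13 = 13.8428 kWh/t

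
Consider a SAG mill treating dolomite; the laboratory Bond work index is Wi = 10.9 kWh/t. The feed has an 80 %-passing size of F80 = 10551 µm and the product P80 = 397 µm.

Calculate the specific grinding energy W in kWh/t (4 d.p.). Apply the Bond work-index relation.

W = 10 Wi (1/√P80 − 1/√F80)  [Bond]
1/√397 = 0.050189;  1/√10551 = 0.009735
W = 10·10.9·(0.050189 − 0.009735) = 4.4094 kWh/t

W = 4.4094 kWh/t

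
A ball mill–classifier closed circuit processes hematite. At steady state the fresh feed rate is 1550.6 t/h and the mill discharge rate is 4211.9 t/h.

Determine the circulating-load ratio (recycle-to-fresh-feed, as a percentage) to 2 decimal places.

Mill node: discharge = fresh + recycle.
R = M − F = 4211.9 − 1550.6 = 2661.3 t/h
CL = 100·R/F = 100·2661.3/1550.6 = 171.63 %

CL = 171.63 %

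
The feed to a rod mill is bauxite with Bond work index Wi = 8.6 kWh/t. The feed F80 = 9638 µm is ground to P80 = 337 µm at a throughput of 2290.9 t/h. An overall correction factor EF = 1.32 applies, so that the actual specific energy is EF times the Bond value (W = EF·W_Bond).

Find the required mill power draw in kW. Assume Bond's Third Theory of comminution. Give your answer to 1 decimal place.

P = 11517.5 kW

W = 10 Wi / √P80 − 10 Wi / √F80
W = 10·8.6·(1/√337 − 1/√9638) = 10·8.6·(0.044287) = 3.8087 kWh/t
With EF = 1.32: W = 3.8087·1.32 = 5.0275 kWh/t
P = W·T = 5.0275·2290.9 = 11517.5 kW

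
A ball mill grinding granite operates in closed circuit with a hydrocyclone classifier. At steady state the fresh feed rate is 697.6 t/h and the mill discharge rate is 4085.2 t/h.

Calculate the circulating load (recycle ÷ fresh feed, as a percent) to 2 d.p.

CL = 485.61 %

Steady state: M = F + R.
R = M − F = 4085.2 − 697.6 = 3387.6 t/h
CL = 100·R/F = 100·3387.6/697.6 = 485.61 %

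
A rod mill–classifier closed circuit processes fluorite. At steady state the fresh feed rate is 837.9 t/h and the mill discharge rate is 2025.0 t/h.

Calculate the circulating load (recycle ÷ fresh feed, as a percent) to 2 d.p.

Steady state: M = F + R.
R = M − F = 2025.0 − 837.9 = 1187.1 t/h
CL = 100·R/F = 100·1187.1/837.9 = 141.68 %

CL = 141.68 %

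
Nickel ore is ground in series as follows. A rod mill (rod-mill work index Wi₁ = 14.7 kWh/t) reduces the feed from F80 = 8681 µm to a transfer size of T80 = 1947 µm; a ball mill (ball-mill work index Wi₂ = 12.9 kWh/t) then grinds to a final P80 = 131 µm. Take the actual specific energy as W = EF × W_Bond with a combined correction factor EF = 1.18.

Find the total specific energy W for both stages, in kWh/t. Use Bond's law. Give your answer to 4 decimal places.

W = 11.9192 kWh/t

W = 10·Wi·[P80^(−½) − F80^(−½)]
Stage 1 (8681→1947 µm, Wi₁=14.7): W₁ = 10·14.7·(0.022663 − 0.010733) = 1.7537 kWh/t
Stage 2 (1947→131 µm, Wi₂=12.9): W₂ = 10·12.9·(0.087370 − 0.022663) = 8.3473 kWh/t
W = W₁ + W₂ = 1.7537 + 8.3473 = 10.1010 kWh/t
Apply correction: 10.1010 × 1.18 = 11.9192 kWh/t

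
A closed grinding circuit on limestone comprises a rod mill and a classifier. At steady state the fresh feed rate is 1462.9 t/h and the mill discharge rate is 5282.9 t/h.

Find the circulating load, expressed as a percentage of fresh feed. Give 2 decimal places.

CL = 261.13 %

M = F + R at steady state, so:
R = M − F = 5282.9 − 1462.9 = 3820.0 t/h
CL = 100·R/F = 100·3820.0/1462.9 = 261.13 %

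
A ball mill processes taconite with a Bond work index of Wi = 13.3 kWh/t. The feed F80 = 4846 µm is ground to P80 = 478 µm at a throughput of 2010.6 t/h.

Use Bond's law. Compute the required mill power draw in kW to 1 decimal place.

W = 10 Wi / √P80 − 10 Wi / √F80
W = 10·13.3·(1/√478 − 1/√4846) = 10·13.3·(0.031374) = 4.1727 kWh/t
P_mill = W·ṁ = 4.1727·2010.6 = 8389.7 kW

P = 8389.7 kW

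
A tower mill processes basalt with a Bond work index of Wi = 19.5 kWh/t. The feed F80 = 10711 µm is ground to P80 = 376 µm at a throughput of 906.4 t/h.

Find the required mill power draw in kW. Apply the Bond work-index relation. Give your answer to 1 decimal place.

W = 10 Wi / √P80 − 10 Wi / √F80
W = 10·19.5·(1/√376 − 1/√10711) = 10·19.5·(0.041909) = 8.1722 kWh/t
P_mill = W·ṁ = 8.1722·906.4 = 7407.3 kW

P = 7407.3 kW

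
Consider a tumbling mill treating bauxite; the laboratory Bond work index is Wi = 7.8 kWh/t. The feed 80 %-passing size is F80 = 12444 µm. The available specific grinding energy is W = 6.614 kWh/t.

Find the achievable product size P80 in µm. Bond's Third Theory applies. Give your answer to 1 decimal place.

P80 = 113.8 µm

W = 10·Wi·(P80^(-½) − F80^(-½))
⇒ 1/√P80 = W/(10·Wi) + 1/√F80
  = 6.6140/(10·7.8) + 1/√12444 = 0.084795 + 0.008964 = 0.093759
P80 = (1/0.093759)² = 10.6656² = 113.76 µm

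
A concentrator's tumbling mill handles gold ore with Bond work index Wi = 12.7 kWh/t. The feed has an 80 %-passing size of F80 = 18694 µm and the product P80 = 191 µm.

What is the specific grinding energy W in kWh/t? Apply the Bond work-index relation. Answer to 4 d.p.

W = 10 Wi / √P80 − 10 Wi / √F80
1/√191 = 0.072357;  1/√18694 = 0.007314
W = 10·12.7·(0.072357 − 0.007314) = 8.2605 kWh/t

W = 8.2605 kWh/t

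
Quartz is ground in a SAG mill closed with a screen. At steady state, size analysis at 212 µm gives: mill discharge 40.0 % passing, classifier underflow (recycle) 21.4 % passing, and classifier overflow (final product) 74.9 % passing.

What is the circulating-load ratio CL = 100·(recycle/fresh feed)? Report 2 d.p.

Let r = R/F. Size balance at 212 µm:
(1+r)·d = r·u + o ⇒ r = (o−d)/(d−u)
r = (74.9 − 40.0)/(40.0 − 21.4) = 34.9/18.6 = 1.8763
CL = 100·r = 187.63 %

CL = 187.63 %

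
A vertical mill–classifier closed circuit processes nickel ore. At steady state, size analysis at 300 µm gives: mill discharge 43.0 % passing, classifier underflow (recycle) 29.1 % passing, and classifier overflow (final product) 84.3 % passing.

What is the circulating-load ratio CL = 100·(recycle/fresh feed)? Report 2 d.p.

CL = 297.12 %

Let r = R/F. Size balance at 300 µm:
(1+r)·d = r·u + o ⇒ r = (o−d)/(d−u)
r = (84.3 − 43.0)/(43.0 − 29.1) = 41.3/13.9 = 2.9712
CL = 100·r = 297.12 %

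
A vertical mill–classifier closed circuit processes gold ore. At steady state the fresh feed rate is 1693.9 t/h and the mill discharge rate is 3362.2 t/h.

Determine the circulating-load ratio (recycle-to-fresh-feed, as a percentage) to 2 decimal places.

CL = 98.49 %

Mill node: discharge = fresh + recycle.
R = M − F = 3362.2 − 1693.9 = 1668.3 t/h
CL = 100·R/F = 100·1668.3/1693.9 = 98.49 %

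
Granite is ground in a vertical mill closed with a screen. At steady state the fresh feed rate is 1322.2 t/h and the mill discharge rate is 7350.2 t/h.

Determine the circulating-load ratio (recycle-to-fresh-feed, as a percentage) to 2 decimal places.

M = F + R at steady state, so:
R = M − F = 7350.2 − 1322.2 = 6028.0 t/h
CL = 100·R/F = 100·6028.0/1322.2 = 455.91 %

CL = 455.91 %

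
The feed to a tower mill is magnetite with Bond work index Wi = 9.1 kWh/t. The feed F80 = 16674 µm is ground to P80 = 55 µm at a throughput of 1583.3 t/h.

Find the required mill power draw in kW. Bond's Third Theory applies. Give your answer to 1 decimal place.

W = 10 Wi / √P80 − 10 Wi / √F80
W = 10·9.1·(1/√55 − 1/√16674) = 10·9.1·(0.127096) = 11.5657 kWh/t
Mill draw = 11.5657 × 1583.3 = 18312.0 kW

P = 18312.0 kW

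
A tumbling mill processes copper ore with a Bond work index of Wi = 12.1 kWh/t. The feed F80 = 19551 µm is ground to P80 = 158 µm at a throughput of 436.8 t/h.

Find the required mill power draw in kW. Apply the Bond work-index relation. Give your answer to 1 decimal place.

W = 10 Wi (P80^-0.5 − F80^-0.5)
W = 10·12.1·(1/√158 − 1/√19551) = 10·12.1·(0.072404) = 8.7609 kWh/t
Mill draw = 8.7609 × 436.8 = 3826.8 kW

P = 3826.8 kW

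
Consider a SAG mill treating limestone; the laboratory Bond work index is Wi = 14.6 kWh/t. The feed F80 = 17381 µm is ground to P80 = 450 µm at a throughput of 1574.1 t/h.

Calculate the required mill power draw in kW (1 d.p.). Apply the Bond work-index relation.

Bond:  W = 10 Wi (1/√P − 1/√F)
W = 10·14.6·(1/√450 − 1/√17381) = 10·14.6·(0.039555) = 5.7751 kWh/t
P = W·T = 5.7751·1574.1 = 9090.6 kW

P = 9090.6 kW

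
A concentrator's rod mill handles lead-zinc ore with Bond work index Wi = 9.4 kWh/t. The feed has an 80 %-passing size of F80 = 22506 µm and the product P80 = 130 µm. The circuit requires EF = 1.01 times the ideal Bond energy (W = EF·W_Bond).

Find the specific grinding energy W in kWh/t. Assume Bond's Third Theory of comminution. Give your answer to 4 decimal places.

W = 7.6939 kWh/t

Bond: W = 10·Wi·(1/√P80 − 1/√F80)
1/√130 = 0.087706;  1/√22506 = 0.006666
W = 10·9.4·(0.087706 − 0.006666) = 7.6178 kWh/t
Apply correction: 7.6178 × 1.01 = 7.6939 kWh/t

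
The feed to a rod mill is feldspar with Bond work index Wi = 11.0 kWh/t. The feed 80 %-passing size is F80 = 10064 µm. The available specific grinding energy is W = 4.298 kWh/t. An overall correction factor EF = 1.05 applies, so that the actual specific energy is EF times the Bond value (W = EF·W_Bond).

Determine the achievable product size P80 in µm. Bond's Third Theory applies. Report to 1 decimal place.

W = 10 Wi (P80^-0.5 − F80^-0.5)
W_Bond = W / EF = 4.298 / 1.05 = 4.0933 kWh/t
⇒ 1/√P80 = W_Bond/(10 Wi) + 1/√F80
  = 4.0933/(10·11.0) + 1/√10064 = 0.037212 + 0.009968 = 0.047180
P80 = (1/0.047180)² = 21.1953² = 449.24 µm

P80 = 449.2 µm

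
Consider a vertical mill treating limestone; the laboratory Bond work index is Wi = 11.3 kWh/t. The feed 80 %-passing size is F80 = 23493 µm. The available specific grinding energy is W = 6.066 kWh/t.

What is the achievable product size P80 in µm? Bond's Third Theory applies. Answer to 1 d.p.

Bond: W = 10·Wi·(1/√P80 − 1/√F80)
1/√P80 = 1/√F80 + W/(10·Wi)
  = 6.0660/(10·11.3) + 1/√23493 = 0.053681 + 0.006524 = 0.060206
P80 = (1/0.060206)² = 16.6097² = 275.88 µm

P80 = 275.9 µm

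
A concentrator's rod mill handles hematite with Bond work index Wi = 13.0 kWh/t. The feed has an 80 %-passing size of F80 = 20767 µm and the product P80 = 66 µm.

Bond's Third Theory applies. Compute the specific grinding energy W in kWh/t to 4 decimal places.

W = 10·Wi·(P80^(-½) − F80^(-½))
1/√66 = 0.123091;  1/√20767 = 0.006939
W = 10·13.0·(0.123091 − 0.006939) = 15.0998 kWh/t

W = 15.0998 kWh/t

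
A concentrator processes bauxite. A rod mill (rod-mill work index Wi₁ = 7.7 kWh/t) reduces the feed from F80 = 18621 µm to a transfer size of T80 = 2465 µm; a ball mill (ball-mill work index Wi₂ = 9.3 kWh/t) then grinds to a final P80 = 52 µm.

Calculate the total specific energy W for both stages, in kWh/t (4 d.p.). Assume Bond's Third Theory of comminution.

W_Bond = 10·Wi·(1/√P₈₀ − 1/√F₈₀)
Stage 1 (18621→2465 µm, Wi₁=7.7): W₁ = 10·7.7·(0.020141 − 0.007328) = 0.9866 kWh/t
Stage 2 (2465→52 µm, Wi₂=9.3): W₂ = 10·9.3·(0.138675 − 0.020141) = 11.0236 kWh/t
W = W₁ + W₂ = 0.9866 + 11.0236 = 12.0102 kWh/t

W = 12.0102 kWh/t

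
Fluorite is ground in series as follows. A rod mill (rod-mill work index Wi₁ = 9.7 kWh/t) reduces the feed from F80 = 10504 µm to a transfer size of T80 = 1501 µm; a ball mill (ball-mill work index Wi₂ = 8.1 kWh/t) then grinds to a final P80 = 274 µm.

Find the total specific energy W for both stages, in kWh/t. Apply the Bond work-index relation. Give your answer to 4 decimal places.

W = 4.3599 kWh/t

W = 10·Wi·(P80^(-½) − F80^(-½))
Stage 1 (10504→1501 µm, Wi₁=9.7): W₁ = 10·9.7·(0.025811 − 0.009757) = 1.5573 kWh/t
Stage 2 (1501→274 µm, Wi₂=8.1): W₂ = 10·8.1·(0.060412 − 0.025811) = 2.8027 kWh/t
W = W₁ + W₂ = 1.5573 + 2.8027 = 4.3599 kWh/t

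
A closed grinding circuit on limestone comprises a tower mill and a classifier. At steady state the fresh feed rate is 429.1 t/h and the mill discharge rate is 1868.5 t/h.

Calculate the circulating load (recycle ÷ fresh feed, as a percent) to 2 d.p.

Steady state: M = F + R.
R = M − F = 1868.5 − 429.1 = 1439.4 t/h
CL = 100·R/F = 100·1439.4/429.1 = 335.45 %

CL = 335.45 %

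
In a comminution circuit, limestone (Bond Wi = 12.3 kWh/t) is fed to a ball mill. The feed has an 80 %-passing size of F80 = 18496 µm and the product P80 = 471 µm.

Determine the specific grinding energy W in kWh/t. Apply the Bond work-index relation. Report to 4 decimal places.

Bond: W = 10·Wi·(1/√P80 − 1/√F80)
1/√471 = 0.046078;  1/√18496 = 0.007353
W = 10·12.3·(0.046078 − 0.007353) = 4.7631 kWh/t

W = 4.7631 kWh/t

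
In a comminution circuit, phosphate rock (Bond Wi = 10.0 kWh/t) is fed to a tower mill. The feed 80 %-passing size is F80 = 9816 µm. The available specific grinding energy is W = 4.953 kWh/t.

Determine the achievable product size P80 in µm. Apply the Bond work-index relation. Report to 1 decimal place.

P80 = 281.3 µm

W = 10 Wi / √P80 − 10 Wi / √F80
⇒ 1/√P80 = W/(10 Wi) + 1/√F80
  = 4.9530/(10·10.0) + 1/√9816 = 0.049530 + 0.010093 = 0.059623
P80 = (1/0.059623)² = 16.7720² = 281.30 µm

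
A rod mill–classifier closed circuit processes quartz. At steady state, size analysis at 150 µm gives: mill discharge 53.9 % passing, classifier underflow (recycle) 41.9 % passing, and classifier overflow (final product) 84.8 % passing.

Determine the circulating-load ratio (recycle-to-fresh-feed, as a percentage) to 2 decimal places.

Two-product formula at 150 µm:
(1+r)d = ru + o → r = (o−d)/(d−u)
r = (84.8 − 53.9)/(53.9 − 41.9) = 30.9/12.0 = 2.5750
CL = 100·r = 257.50 %

CL = 257.50 %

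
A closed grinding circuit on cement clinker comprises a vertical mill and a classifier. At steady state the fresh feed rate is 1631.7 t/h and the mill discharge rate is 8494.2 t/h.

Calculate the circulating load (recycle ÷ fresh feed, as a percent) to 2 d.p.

Discharge = new feed + return, hence
R = M − F = 8494.2 − 1631.7 = 6862.5 t/h
CL = 100·R/F = 100·6862.5/1631.7 = 420.57 %

CL = 420.57 %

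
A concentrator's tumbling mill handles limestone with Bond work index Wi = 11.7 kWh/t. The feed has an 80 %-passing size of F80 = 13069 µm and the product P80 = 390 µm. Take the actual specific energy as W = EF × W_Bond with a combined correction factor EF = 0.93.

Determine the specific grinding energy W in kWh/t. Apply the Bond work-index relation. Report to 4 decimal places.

Bond: W = 10·Wi·(1/√P80 − 1/√F80)
1/√390 = 0.050637;  1/√13069 = 0.008747
W = 10·11.7·(0.050637 − 0.008747) = 4.9011 kWh/t
Corrected W = EF·W_Bond = 0.93·4.9011 = 4.5580 kWh/t

W = 4.5580 kWh/t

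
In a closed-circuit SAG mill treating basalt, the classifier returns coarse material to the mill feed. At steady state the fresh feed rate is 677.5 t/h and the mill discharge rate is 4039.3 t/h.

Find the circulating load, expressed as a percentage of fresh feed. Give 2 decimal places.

CL = 496.21 %

Mill node: discharge = fresh + recycle.
R = M − F = 4039.3 − 677.5 = 3361.8 t/h
CL = 100·R/F = 100·3361.8/677.5 = 496.21 %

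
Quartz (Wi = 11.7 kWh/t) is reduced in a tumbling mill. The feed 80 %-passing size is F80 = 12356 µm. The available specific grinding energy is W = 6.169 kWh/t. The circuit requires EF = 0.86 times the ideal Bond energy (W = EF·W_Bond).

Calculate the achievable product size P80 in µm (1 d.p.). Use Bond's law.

W = 10·Wi·[P80^(−½) − F80^(−½)]
W_Bond = W / EF = 6.169 / 0.86 = 7.1733 kWh/t
P80^(−½) = W_Bond/(10 Wi) + F80^(−½)
  = 7.1733/(10·11.7) + 1/√12356 = 0.061310 + 0.008996 = 0.070306
P80 = (1/0.070306)² = 14.2235² = 202.31 µm

P80 = 202.3 µm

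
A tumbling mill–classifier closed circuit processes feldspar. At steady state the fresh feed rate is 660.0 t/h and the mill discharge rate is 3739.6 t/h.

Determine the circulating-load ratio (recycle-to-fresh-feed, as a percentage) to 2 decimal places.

Steady state: M = F + R.
R = M − F = 3739.6 − 660.0 = 3079.6 t/h
CL = 100·R/F = 100·3079.6/660.0 = 466.61 %

CL = 466.61 %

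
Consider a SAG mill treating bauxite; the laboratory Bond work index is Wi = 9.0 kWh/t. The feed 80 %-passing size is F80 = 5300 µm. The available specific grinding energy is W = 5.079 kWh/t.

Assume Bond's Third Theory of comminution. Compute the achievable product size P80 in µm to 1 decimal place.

W = 10 Wi / √P80 − 10 Wi / √F80
⇒ 1/√P80 = W/(10 Wi) + 1/√F80
  = 5.0790/(10·9.0) + 1/√5300 = 0.056433 + 0.013736 = 0.070169
P80 = (1/0.070169)² = 14.2512² = 203.10 µm

P80 = 203.1 µm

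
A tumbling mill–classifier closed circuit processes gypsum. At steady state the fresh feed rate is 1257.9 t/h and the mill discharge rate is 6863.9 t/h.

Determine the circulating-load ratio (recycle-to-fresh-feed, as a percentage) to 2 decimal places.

M = F + R at steady state, so:
R = M − F = 6863.9 − 1257.9 = 5606.0 t/h
CL = 100·R/F = 100·5606.0/1257.9 = 445.66 %

CL = 445.66 %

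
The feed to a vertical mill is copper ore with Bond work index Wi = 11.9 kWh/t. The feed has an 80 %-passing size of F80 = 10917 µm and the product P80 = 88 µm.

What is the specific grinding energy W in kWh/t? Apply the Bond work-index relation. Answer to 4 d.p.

W = 11.5465 kWh/t

W = 10·Wi·[P80^(−½) − F80^(−½)]
1/√88 = 0.106600;  1/√10917 = 0.009571
W = 10·11.9·(0.106600 − 0.009571) = 11.5465 kWh/t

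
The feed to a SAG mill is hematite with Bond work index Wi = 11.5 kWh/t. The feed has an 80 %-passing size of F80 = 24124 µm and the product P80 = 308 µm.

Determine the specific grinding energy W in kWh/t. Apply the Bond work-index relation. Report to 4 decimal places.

W = 5.8123 kWh/t

W = 10 Wi / √P80 − 10 Wi / √F80
1/√308 = 0.056980;  1/√24124 = 0.006438
W = 10·11.5·(0.056980 − 0.006438) = 5.8123 kWh/t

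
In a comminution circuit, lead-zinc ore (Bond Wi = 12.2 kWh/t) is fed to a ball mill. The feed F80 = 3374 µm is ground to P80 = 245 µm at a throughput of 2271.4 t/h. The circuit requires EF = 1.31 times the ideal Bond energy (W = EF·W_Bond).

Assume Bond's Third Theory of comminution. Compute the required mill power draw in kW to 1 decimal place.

P = 16942.6 kW

W = 10 Wi / √P80 − 10 Wi / √F80
W = 10·12.2·(1/√245 − 1/√3374) = 10·12.2·(0.046672) = 5.6940 kWh/t
With EF = 1.31: W = 5.6940·1.31 = 7.4591 kWh/t
Mill draw = 7.4591 × 2271.4 = 16942.6 kW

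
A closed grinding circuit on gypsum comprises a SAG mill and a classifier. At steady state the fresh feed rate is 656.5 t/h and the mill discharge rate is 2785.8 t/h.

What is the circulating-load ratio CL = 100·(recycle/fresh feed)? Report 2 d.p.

Discharge = new feed + return, hence
R = M − F = 2785.8 − 656.5 = 2129.3 t/h
CL = 100·R/F = 100·2129.3/656.5 = 324.34 %

CL = 324.34 %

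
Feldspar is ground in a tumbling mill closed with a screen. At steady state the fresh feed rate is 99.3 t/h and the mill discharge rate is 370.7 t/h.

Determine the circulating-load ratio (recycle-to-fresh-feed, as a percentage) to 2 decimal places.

Discharge = new feed + return, hence
R = M − F = 370.7 − 99.3 = 271.4 t/h
CL = 100·R/F = 100·271.4/99.3 = 273.31 %

CL = 273.31 %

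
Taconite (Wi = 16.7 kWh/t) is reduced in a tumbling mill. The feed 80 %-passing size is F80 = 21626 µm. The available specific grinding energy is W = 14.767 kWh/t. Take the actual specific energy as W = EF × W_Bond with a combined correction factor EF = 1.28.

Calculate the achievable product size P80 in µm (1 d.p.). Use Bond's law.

P80 = 173.7 µm

W = 10 Wi (P80^-0.5 − F80^-0.5)
W_Bond = W / EF = 14.767 / 1.28 = 11.5367 kWh/t
1/√P80 = 1/√F80 + W_Bond/(10·Wi)
  = 11.5367/(10·16.7) + 1/√21626 = 0.069082 + 0.006800 = 0.075882
P80 = (1/0.075882)² = 13.1783² = 173.67 µm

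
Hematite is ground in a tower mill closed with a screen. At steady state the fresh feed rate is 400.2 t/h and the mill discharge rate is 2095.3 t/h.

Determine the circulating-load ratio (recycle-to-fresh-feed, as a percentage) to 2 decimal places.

M = F + R at steady state, so:
R = M − F = 2095.3 − 400.2 = 1695.1 t/h
CL = 100·R/F = 100·1695.1/400.2 = 423.56 %

CL = 423.56 %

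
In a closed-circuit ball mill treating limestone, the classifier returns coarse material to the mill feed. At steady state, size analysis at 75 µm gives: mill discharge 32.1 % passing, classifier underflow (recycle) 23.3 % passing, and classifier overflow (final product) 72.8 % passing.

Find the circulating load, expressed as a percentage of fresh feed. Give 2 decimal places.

CL = 462.50 %

Balance %-passing 75 µm (r = R/F):
(1+r)d = ru + o → r = (o−d)/(d−u)
r = (72.8 − 32.1)/(32.1 − 23.3) = 40.7/8.8 = 4.6250
CL = 100·r = 462.50 %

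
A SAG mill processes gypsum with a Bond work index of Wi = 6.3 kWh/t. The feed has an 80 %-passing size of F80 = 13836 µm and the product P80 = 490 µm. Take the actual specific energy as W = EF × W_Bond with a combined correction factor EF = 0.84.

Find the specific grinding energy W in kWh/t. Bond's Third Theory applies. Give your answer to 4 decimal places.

W = 1.9408 kWh/t

Bond: W = 10·Wi·(1/√P80 − 1/√F80)
1/√490 = 0.045175;  1/√13836 = 0.008501
W = 10·6.3·(0.045175 − 0.008501) = 2.3105 kWh/t
With EF = 0.84: W = 2.3105·0.84 = 1.9408 kWh/t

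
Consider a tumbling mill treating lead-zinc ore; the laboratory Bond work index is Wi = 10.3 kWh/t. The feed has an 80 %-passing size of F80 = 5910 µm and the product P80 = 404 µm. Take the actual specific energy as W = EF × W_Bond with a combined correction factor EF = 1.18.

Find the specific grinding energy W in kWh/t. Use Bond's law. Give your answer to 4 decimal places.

W = 10 Wi / √P80 − 10 Wi / √F80
1/√404 = 0.049752;  1/√5910 = 0.013008
W = 10·10.3·(0.049752 − 0.013008) = 3.7846 kWh/t
Apply correction: 3.7846 × 1.18 = 4.4659 kWh/t

W = 4.4659 kWh/t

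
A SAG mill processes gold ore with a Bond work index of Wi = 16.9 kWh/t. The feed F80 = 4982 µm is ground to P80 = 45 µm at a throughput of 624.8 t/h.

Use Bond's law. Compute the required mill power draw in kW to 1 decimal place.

W = 10·Wi·(P80^(-½) − F80^(-½))
W = 10·16.9·(1/√45 − 1/√4982) = 10·16.9·(0.134904) = 22.7987 kWh/t
P = W·T = 22.7987·624.8 = 14244.6 kW

P = 14244.6 kW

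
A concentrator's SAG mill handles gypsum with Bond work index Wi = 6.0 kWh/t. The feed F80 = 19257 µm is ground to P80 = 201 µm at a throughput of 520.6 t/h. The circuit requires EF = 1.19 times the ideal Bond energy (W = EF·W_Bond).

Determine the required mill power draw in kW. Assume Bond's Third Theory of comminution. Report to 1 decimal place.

P = 2354.0 kW

Bond:  W = 10 Wi (1/√P − 1/√F)
W = 10·6.0·(1/√201 − 1/√19257) = 10·6.0·(0.063328) = 3.7997 kWh/t
W_actual = 1.19 × 3.7997 = 4.5216 kWh/t
Mill draw = 4.5216 × 520.6 = 2354.0 kW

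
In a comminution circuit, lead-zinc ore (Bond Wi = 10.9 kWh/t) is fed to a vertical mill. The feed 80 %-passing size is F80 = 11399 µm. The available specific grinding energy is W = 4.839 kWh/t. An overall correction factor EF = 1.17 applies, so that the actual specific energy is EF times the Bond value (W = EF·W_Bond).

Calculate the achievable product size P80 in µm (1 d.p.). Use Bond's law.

W = 10 Wi (P80^-0.5 − F80^-0.5)
W_Bond = W / EF = 4.839 / 1.17 = 4.1359 kWh/t
⇒ 1/√P80 = W_Bond/(10 Wi) + 1/√F80
  = 4.1359/(10·10.9) + 1/√11399 = 0.037944 + 0.009366 = 0.047310
P80 = (1/0.047310)² = 21.1371² = 446.78 µm

P80 = 446.8 µm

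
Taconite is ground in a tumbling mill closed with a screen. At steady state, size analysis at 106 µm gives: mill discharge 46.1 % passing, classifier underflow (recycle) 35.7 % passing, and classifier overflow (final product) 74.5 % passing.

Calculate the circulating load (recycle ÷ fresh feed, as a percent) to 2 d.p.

CL = 273.08 %

Two-product formula at 106 µm:
Fd + Rd = Ru + Fo ⇒ R/F = (o−d)/(d−u)
r = (74.5 − 46.1)/(46.1 − 35.7) = 28.4/10.4 = 2.7308
CL = 100·r = 273.08 %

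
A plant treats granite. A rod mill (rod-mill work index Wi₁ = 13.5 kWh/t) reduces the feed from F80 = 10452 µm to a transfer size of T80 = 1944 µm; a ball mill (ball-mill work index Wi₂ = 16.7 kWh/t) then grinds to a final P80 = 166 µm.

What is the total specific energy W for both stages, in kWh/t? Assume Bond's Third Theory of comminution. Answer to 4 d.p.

W = 10.9155 kWh/t

W = 10·Wi·[P80^(−½) − F80^(−½)]
Stage 1 (10452→1944 µm, Wi₁=13.5): W₁ = 10·13.5·(0.022680 − 0.009781) = 1.7414 kWh/t
Stage 2 (1944→166 µm, Wi₂=16.7): W₂ = 10·16.7·(0.077615 − 0.022680) = 9.1741 kWh/t
W = W₁ + W₂ = 1.7414 + 9.1741 = 10.9155 kWh/t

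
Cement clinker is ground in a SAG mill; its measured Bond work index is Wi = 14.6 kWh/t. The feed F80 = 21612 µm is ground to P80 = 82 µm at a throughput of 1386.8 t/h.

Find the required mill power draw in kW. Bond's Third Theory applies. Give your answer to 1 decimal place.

W_Bond = 10·Wi·(1/√P₈₀ − 1/√F₈₀)
W = 10·14.6·(1/√82 − 1/√21612) = 10·14.6·(0.103629) = 15.1299 kWh/t
Power = W × throughput = 15.1299 kWh/t × 1386.8 t/h = 20982.1 kW

P = 20982.1 kW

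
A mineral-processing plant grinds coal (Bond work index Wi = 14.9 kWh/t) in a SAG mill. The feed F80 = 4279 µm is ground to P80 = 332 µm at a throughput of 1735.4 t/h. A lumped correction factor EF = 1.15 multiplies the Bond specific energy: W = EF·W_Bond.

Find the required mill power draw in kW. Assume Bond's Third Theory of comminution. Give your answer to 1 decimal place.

W = 10 Wi (1/√P80 − 1/√F80)  [Bond]
W = 10·14.9·(1/√332 − 1/√4279) = 10·14.9·(0.039595) = 5.8996 kWh/t
W_actual = 1.15 × 5.8996 = 6.7846 kWh/t
P = W·T = 6.7846·1735.4 = 11774.0 kW

P = 11774.0 kW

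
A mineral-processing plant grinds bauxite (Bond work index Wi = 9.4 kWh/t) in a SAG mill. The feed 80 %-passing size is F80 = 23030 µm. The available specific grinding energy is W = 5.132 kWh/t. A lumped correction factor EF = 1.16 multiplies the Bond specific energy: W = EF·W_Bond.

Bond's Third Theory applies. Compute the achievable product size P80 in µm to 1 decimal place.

P80 = 347.4 µm

Bond: W = 10·Wi·(1/√P80 − 1/√F80)
W_Bond = W / EF = 5.132 / 1.16 = 4.4241 kWh/t
⇒ 1/√P80 = W_Bond/(10 Wi) + 1/√F80
  = 4.4241/(10·9.4) + 1/√23030 = 0.047065 + 0.006590 = 0.053655
P80 = (1/0.053655)² = 18.6377² = 347.36 µm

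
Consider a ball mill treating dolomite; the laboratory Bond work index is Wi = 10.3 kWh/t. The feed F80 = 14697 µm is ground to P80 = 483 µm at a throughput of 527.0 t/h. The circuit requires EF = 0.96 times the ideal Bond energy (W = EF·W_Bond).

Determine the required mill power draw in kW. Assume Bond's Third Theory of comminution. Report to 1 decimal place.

W = 10·Wi·(P80^(-½) − F80^(-½))
W = 10·10.3·(1/√483 − 1/√14697) = 10·10.3·(0.037253) = 3.8370 kWh/t
Corrected W = EF·W_Bond = 0.96·3.8370 = 3.6836 kWh/t
Power = W × throughput = 3.6836 kWh/t × 527.0 t/h = 1941.2 kW

P = 1941.2 kW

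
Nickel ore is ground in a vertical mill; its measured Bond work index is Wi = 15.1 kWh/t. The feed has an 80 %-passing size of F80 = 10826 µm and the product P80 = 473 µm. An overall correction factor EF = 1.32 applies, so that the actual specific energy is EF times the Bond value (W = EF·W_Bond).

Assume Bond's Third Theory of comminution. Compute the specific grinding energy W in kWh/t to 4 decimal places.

W = 7.2491 kWh/t

W = 10·Wi·[P80^(−½) − F80^(−½)]
1/√473 = 0.045980;  1/√10826 = 0.009611
W = 10·15.1·(0.045980 − 0.009611) = 5.4917 kWh/t
W_actual = 1.32 × 5.4917 = 7.2491 kWh/t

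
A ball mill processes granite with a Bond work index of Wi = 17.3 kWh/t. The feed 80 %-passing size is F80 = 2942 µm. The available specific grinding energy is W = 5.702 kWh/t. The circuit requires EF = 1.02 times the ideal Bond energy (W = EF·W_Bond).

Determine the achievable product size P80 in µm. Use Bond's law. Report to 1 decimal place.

P80 = 388.3 µm

Bond: W = 10·Wi·(1/√P80 − 1/√F80)
W_Bond = W / EF = 5.702 / 1.02 = 5.5902 kWh/t
⇒ 1/√P80 = W_Bond/(10·Wi) + 1/√F80
  = 5.5902/(10·17.3) + 1/√2942 = 0.032313 + 0.018437 = 0.050750
P80 = (1/0.050750)² = 19.7045² = 388.27 µm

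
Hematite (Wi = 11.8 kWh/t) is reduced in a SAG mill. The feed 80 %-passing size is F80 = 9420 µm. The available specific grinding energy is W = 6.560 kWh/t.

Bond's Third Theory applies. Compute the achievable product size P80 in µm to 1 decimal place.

W = 10 Wi (1/√P80 − 1/√F80)  [Bond]
P80^-0.5 = F80^-0.5 + W/(10 Wi)
  = 6.5600/(10·11.8) + 1/√9420 = 0.055593 + 0.010303 = 0.065896
P80 = (1/0.065896)² = 15.1753² = 230.29 µm

P80 = 230.3 µm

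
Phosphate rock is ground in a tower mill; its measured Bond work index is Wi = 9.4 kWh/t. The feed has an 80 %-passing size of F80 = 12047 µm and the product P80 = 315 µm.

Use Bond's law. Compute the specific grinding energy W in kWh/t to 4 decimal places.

Bond:  W = 10 Wi (1/√P − 1/√F)
1/√315 = 0.056344;  1/√12047 = 0.009111
W = 10·9.4·(0.056344 − 0.009111) = 4.4399 kWh/t

W = 4.4399 kWh/t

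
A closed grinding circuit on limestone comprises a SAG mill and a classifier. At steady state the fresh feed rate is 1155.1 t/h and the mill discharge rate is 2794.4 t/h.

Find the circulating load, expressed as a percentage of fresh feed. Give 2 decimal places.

CL = 141.92 %

Mill node: discharge = fresh + recycle.
R = M − F = 2794.4 − 1155.1 = 1639.3 t/h
CL = 100·R/F = 100·1639.3/1155.1 = 141.92 %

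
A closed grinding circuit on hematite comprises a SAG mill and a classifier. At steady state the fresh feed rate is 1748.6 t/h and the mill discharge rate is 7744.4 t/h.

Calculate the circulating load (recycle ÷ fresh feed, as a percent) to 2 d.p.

Mill node: discharge = fresh + recycle.
R = M − F = 7744.4 − 1748.6 = 5995.8 t/h
CL = 100·R/F = 100·5995.8/1748.6 = 342.89 %

CL = 342.89 %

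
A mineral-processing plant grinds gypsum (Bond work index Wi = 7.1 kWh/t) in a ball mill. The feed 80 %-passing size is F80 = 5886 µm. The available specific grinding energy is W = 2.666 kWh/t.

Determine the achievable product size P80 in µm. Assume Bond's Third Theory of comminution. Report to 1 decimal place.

W_Bond = 10·Wi·(1/√P₈₀ − 1/√F₈₀)
⇒ 1/√P80 = W/(10 Wi) + 1/√F80
  = 2.6660/(10·7.1) + 1/√5886 = 0.037549 + 0.013034 = 0.050584
P80 = (1/0.050584)² = 19.7692² = 390.82 µm

P80 = 390.8 µm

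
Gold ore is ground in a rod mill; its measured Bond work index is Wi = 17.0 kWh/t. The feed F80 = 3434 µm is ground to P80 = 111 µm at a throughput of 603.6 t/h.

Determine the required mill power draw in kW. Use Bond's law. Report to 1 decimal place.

Bond:  W = 10 Wi (1/√P − 1/√F)
W = 10·17.0·(1/√111 − 1/√3434) = 10·17.0·(0.077851) = 13.2347 kWh/t
Power = W × throughput = 13.2347 kWh/t × 603.6 t/h = 7988.5 kW

P = 7988.5 kW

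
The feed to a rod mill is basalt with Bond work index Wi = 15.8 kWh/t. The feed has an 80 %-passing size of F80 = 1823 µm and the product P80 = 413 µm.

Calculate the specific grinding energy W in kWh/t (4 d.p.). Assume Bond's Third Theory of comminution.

W = 4.0741 kWh/t

W = 10 Wi (P80^-0.5 − F80^-0.5)
1/√413 = 0.049207;  1/√1823 = 0.023421
W = 10·15.8·(0.049207 − 0.023421) = 4.0741 kWh/t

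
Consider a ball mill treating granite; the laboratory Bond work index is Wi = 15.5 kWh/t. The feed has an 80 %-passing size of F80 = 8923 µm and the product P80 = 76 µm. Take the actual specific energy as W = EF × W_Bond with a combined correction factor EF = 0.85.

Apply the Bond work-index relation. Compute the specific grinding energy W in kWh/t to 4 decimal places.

W = 10·Wi·[P80^(−½) − F80^(−½)]
1/√76 = 0.114708;  1/√8923 = 0.010586
W = 10·15.5·(0.114708 − 0.010586) = 16.1388 kWh/t
Corrected W = EF·W_Bond = 0.85·16.1388 = 13.7180 kWh/t

W = 13.7180 kWh/t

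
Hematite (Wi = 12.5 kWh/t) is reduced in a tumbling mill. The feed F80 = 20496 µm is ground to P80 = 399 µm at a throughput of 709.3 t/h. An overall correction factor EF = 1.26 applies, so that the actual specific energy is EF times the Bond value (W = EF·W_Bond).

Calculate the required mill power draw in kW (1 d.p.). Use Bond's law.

P = 4812.4 kW

W_Bond = 10·Wi·(1/√P₈₀ − 1/√F₈₀)
W = 10·12.5·(1/√399 − 1/√20496) = 10·12.5·(0.043078) = 5.3847 kWh/t
Apply correction: 5.3847 × 1.26 = 6.7847 kWh/t
P_mill = W·ṁ = 6.7847·709.3 = 4812.4 kW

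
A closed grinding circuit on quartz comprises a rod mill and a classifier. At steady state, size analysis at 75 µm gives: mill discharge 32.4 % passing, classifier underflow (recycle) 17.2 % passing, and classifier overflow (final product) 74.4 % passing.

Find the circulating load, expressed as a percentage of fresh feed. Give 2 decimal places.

Mass balance on the −75 µm fraction:
d + r·d = r·u + o → r(d−u) = o−d
r = (74.4 − 32.4)/(32.4 − 17.2) = 42.0/15.2 = 2.7632
CL = 100·r = 276.32 %

CL = 276.32 %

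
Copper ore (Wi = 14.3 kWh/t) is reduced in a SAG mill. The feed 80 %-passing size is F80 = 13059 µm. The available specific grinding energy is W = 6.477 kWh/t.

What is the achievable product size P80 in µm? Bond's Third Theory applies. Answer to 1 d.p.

P80 = 342.4 µm

W = 10·Wi·[P80^(−½) − F80^(−½)]
⇒ 1/√P80 = W/(10 Wi) + 1/√F80
  = 6.4770/(10·14.3) + 1/√13059 = 0.045294 + 0.008751 = 0.054044
P80 = (1/0.054044)² = 18.5033² = 342.37 µm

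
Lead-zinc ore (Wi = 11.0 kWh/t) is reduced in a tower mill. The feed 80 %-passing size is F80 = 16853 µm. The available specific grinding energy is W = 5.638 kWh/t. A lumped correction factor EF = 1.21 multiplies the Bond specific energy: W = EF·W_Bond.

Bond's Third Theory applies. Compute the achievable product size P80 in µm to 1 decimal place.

P80 = 399.0 µm

W = 10·Wi·(P80^(-½) − F80^(-½))
W_Bond = W / EF = 5.638 / 1.21 = 4.6595 kWh/t
1/√P80 = 1/√F80 + W_Bond/(10·Wi)
  = 4.6595/(10·11.0) + 1/√16853 = 0.042359 + 0.007703 = 0.050062
P80 = (1/0.050062)² = 19.9752² = 399.01 µm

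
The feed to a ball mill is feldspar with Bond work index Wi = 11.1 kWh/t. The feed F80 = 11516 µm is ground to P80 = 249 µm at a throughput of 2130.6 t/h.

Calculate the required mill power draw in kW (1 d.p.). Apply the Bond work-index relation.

P = 12783.6 kW

W = 10 Wi (P80^-0.5 − F80^-0.5)
W = 10·11.1·(1/√249 − 1/√11516) = 10·11.1·(0.054054) = 6.0000 kWh/t
Mill draw = 6.0000 × 2130.6 = 12783.6 kW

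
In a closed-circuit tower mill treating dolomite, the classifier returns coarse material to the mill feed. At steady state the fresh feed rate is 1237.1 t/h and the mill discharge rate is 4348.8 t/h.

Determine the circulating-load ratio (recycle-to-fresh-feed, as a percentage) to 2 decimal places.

CL = 251.53 %

Discharge = new feed + return, hence
R = M − F = 4348.8 − 1237.1 = 3111.7 t/h
CL = 100·R/F = 100·3111.7/1237.1 = 251.53 %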